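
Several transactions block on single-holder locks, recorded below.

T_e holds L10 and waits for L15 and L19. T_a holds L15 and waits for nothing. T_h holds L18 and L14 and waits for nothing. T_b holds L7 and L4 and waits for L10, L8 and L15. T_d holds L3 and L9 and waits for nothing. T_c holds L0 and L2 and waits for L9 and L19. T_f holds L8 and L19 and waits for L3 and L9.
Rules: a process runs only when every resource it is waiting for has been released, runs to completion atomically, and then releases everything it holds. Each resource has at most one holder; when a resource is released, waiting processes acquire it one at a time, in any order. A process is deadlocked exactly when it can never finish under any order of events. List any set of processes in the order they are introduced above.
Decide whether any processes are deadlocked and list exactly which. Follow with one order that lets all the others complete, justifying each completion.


No process is deadlocked.
Key observation: no waiting chain loops back on itself — every chain ends at a process that waits on nothing, so everyone eventually runs.
A valid finishing order for the others: T_d, T_f, T_a, T_e, T_h, T_b, T_c.
Verifying each step:
  T_d: no waits; runs immediately, freeing L3 and L9
  T_f waits on L3 and L9 — all released -> runs and releases L8 and L19
  T_a: no waits; runs immediately, freeing L15
  T_e waits on L15 and L19 — all released -> runs and releases L10
  T_h: no waits; runs immediately, freeing L18 and L14
  T_b waits on L10, L8 and L15 — all released -> runs and releases L7 and L4
  T_c waits on L9 and L19 — all released -> runs and releases L0 and L2


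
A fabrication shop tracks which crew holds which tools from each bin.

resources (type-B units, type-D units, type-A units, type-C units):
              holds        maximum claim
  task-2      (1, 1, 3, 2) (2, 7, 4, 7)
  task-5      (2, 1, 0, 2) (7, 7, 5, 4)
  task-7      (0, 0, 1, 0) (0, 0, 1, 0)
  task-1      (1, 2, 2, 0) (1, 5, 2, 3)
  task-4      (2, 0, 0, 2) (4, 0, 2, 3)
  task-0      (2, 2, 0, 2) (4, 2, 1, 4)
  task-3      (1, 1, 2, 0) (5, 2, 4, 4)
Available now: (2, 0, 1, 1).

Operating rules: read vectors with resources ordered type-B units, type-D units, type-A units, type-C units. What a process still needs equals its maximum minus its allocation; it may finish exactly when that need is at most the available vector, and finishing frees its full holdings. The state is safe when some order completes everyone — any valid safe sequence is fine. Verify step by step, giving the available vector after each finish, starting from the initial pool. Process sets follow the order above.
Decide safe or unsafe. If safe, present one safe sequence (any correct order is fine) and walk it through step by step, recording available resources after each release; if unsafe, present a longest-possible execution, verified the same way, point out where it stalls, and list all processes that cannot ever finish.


UNSAFE — no complete ordering exists.
Key observation: the pool after task-7, task-4, task-0, task-3, task-1 is (8, 5, 6, 5); every surviving request exceeds it in type-D units, so progress ends there.
Going as far as possible: task-7, task-4, task-0, task-3, task-1; after that, nothing fits. Step-by-step check:
  pool = (2, 0, 1, 1)
  run task-7 (needs (0, 0, 0, 0), free (2, 0, 1, 1)); after release of (0, 0, 1, 0) the pool is (2, 0, 2, 1)
  run task-4 (needs (2, 0, 2, 1), free (2, 0, 2, 1)); after release of (2, 0, 0, 2) the pool is (4, 0, 2, 3)
  run task-0 (needs (2, 0, 1, 2), free (4, 0, 2, 3)); after release of (2, 2, 0, 2) the pool is (6, 2, 2, 5)
  run task-3 (needs (4, 1, 2, 4), free (6, 2, 2, 5)); after release of (1, 1, 2, 0) the pool is (7, 3, 4, 5)
  run task-1 (needs (0, 3, 0, 3), free (7, 3, 4, 5)); after release of (1, 2, 2, 0) the pool is (8, 5, 6, 5)
  task-2 still needs (1, 6, 1, 5) but only (8, 5, 6, 5) is free — short on type-D units
  task-5 still needs (5, 6, 5, 2) but only (8, 5, 6, 5) is free — short on type-D units
Permanently blocked: task-2 and task-5.


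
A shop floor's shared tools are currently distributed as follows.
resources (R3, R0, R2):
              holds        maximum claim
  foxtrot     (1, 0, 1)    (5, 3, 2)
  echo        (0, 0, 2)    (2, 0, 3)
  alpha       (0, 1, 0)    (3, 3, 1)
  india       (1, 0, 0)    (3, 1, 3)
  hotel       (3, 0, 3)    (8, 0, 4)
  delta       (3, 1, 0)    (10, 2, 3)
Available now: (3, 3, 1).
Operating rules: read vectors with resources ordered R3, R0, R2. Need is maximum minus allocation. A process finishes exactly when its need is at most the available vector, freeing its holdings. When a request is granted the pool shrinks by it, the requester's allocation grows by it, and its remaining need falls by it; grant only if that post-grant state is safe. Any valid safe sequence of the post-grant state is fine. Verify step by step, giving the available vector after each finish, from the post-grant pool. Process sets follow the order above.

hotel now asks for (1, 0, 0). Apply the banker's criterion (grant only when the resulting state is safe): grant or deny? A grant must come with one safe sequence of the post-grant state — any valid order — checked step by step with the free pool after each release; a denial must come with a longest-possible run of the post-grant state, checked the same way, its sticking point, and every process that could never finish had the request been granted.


DENY — the pretend-granted state is unsafe.
Key observation: no order helps: past echo, india, alpha, the free pool tops out at (3, 4, 3), below what each blocked process needs in R3.
On the post-grant state, echo, india, alpha is a maximal run — nothing extends it. Verifying each step:
  pool = (2, 3, 1)
  echo: need (2, 0, 1) fits (2, 3, 1); releases (0, 0, 2), pool now (2, 3, 3)
  india: need (2, 1, 3) fits (2, 3, 3); releases (1, 0, 0), pool now (3, 3, 3)
  alpha: need (3, 2, 1) fits (3, 3, 3); releases (0, 1, 0), pool now (3, 4, 3)
  blocked: foxtrot wants (4, 3, 1), pool (3, 4, 3) — not enough R3
  blocked: hotel wants (4, 0, 1), pool (3, 4, 3) — not enough R3
  blocked: delta wants (7, 1, 3), pool (3, 4, 3) — not enough R3
Processes that could never finish after the grant: foxtrot, hotel and delta.


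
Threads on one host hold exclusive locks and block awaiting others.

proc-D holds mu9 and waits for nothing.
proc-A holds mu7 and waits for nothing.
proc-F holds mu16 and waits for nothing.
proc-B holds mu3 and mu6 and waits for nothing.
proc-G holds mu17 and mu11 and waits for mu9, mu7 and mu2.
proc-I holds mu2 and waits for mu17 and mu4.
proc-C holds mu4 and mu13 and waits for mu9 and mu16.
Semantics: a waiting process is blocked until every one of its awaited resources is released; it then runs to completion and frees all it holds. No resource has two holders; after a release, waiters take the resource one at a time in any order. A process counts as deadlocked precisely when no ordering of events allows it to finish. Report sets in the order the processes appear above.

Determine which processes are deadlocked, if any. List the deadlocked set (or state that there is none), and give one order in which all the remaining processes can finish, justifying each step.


Deadlocked set: proc-G and proc-I.
Key observation: the wait chain closes on itself along proc-G -> proc-I -> proc-G; no other process is dragged down with it.
One completion order for the rest: proc-D, proc-F, proc-B, proc-A, proc-C.
Verifying each step:
  run proc-D (it waits on nothing); releases mu9
  run proc-F (it waits on nothing); releases mu16
  run proc-B (it waits on nothing); releases mu3 and mu6
  run proc-A (it waits on nothing); releases mu7
  proc-C waits on mu9 and mu16 — all released -> runs and releases mu4 and mu13


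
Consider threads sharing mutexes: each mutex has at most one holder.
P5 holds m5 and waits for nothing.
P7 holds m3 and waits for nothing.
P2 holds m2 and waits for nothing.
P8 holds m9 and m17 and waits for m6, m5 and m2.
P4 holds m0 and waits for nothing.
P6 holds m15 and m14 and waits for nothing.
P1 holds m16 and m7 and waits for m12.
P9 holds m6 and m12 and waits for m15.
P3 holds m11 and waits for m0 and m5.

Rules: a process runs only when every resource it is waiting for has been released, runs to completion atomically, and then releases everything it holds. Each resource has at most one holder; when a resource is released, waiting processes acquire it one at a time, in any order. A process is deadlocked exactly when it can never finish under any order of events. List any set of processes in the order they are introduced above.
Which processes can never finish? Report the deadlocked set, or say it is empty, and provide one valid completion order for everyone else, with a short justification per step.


Nothing here is deadlocked.
Key observation: although several processes wait, no cycle exists — each chain bottoms out at a free runner.
One completion order for the rest: P4, P5, P6, P2, P3, P9, P7, P8, P1.
Check, step by step:
  run P4 (it waits on nothing); releases m0
  run P5 (it waits on nothing); releases m5
  run P6 (it waits on nothing); releases m15 and m14
  run P2 (it waits on nothing); releases m2
  P3: everything it awaited (m0 and m5) is free; runs, freeing m11
  P9: everything it awaited (m15) is free; runs, freeing m6 and m12
  run P7 (it waits on nothing); releases m3
  P8: everything it awaited (m6, m5 and m2) is free; runs, freeing m9 and m17
  P1: everything it awaited (m12) is free; runs, freeing m16 and m7


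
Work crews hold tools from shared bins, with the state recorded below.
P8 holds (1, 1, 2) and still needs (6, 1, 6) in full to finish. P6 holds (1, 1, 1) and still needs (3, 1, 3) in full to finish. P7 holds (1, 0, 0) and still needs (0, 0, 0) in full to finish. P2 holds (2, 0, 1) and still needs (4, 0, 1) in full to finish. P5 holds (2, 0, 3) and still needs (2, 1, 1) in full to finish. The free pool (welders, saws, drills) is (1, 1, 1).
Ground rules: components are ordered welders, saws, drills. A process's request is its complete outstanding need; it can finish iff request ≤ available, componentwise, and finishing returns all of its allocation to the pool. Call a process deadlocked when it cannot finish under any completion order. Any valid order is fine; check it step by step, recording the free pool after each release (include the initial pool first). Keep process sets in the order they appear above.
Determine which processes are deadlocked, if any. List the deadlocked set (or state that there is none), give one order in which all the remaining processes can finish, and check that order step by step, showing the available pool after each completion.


No process is deadlocked.
Key observation: beginning at P7, releases accumulate fast enough that every process eventually fits.
A valid finishing order for the others: P7, P5, P6, P2, P8. Check, step by step:
  pool = (1, 1, 1)
  run P7 (needs (0, 0, 0), free (1, 1, 1)); after release of (1, 0, 0) the pool is (2, 1, 1)
  run P5 (needs (2, 1, 1), free (2, 1, 1)); after release of (2, 0, 3) the pool is (4, 1, 4)
  run P6 (needs (3, 1, 3), free (4, 1, 4)); after release of (1, 1, 1) the pool is (5, 2, 5)
  run P2 (needs (4, 0, 1), free (5, 2, 5)); after release of (2, 0, 1) the pool is (7, 2, 6)
  run P8 (needs (6, 1, 6), free (7, 2, 6)); after release of (1, 1, 2) the pool is (8, 3, 8)


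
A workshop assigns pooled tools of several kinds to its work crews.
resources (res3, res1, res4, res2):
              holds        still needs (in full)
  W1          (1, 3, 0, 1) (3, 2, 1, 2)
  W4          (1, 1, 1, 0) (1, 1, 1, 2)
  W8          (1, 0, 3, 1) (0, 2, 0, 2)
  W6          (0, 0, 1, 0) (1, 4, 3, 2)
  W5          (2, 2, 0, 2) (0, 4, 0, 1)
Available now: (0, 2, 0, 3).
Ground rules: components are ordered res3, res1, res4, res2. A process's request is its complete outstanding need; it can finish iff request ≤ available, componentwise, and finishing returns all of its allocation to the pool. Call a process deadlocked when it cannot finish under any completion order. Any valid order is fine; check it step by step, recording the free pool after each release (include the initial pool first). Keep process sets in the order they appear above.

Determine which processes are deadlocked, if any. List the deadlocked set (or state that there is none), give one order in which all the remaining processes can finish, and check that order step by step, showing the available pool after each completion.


Deadlocked: W1, W6 and W5.
Key observation: after W8, W4 the pool peaks at (2, 3, 4, 4), and each blocked process is short somewhere: W1 on res3; W6 on res1; W5 on res1.
One completion order for the rest: W8, W4. Verifying each step:
  pool = (0, 2, 0, 3)
  W8 needs (0, 2, 0, 2) <= (0, 2, 0, 3) -> finishes; pool += (1, 0, 3, 1) = (1, 2, 3, 4)
  W4 needs (1, 1, 1, 2) <= (1, 2, 3, 4) -> finishes; pool += (1, 1, 1, 0) = (2, 3, 4, 4)
The stuck group stays short no matter what:
  W1 still needs (3, 2, 1, 2) but only (2, 3, 4, 4) is free — short on res3
  W6 still needs (1, 4, 3, 2) but only (2, 3, 4, 4) is free — short on res1
  W5 still needs (0, 4, 0, 1) but only (2, 3, 4, 4) is free — short on res1


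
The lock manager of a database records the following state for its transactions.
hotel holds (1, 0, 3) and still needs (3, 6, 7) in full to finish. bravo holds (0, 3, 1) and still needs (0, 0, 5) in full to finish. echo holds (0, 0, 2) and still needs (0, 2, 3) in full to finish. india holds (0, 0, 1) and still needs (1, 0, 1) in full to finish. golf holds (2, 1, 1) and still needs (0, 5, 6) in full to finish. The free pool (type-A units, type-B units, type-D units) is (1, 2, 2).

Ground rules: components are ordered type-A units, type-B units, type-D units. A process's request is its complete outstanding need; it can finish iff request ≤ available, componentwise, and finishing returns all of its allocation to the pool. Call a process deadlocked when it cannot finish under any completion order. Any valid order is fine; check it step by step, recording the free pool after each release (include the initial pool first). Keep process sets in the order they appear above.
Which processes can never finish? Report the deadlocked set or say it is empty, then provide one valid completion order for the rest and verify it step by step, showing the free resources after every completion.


No process is deadlocked.
Key observation: india leads a chain of completions in which each release enables another process.
One completion order for the rest: india, echo, bravo, golf, hotel. Walking it through:
  pool = (1, 2, 2)
  india needs (1, 0, 1) <= (1, 2, 2) -> finishes; pool += (0, 0, 1) = (1, 2, 3)
  echo needs (0, 2, 3) <= (1, 2, 3) -> finishes; pool += (0, 0, 2) = (1, 2, 5)
  bravo needs (0, 0, 5) <= (1, 2, 5) -> finishes; pool += (0, 3, 1) = (1, 5, 6)
  golf needs (0, 5, 6) <= (1, 5, 6) -> finishes; pool += (2, 1, 1) = (3, 6, 7)
  hotel needs (3, 6, 7) <= (3, 6, 7) -> finishes; pool += (1, 0, 3) = (4, 6, 10)


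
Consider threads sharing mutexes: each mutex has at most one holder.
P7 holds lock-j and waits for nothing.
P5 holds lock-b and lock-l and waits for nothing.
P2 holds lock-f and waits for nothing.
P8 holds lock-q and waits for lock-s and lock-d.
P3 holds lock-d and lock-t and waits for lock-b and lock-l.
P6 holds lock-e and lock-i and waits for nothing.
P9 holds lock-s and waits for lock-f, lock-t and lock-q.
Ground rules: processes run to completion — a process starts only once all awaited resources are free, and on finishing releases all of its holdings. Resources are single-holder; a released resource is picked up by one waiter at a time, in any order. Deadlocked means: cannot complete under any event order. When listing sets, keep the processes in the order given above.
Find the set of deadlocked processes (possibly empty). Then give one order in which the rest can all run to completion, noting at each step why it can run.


Deadlocked set: P8 and P9.
Key observation: the cycle P8 -> P9 -> P8 can never break — each member waits on the next; no other process is dragged down with it.
A valid finishing order for the others: P7, P5, P6, P2, P3.
Walking it through:
  run P7 (it waits on nothing); releases lock-j
  run P5 (it waits on nothing); releases lock-b and lock-l
  run P6 (it waits on nothing); releases lock-e and lock-i
  run P2 (it waits on nothing); releases lock-f
  P3 waits on lock-b and lock-l — all released -> runs and releases lock-d and lock-t


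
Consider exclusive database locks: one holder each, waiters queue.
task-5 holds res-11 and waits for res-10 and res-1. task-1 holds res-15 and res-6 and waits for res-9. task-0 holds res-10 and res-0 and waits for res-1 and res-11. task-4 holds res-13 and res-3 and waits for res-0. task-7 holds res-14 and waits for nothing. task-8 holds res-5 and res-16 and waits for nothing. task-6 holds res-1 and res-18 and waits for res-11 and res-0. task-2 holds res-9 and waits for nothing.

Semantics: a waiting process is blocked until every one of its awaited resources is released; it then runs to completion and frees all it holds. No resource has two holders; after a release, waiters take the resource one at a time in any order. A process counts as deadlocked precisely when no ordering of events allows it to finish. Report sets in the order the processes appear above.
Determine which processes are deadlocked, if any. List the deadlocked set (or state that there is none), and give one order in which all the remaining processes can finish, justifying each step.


Deadlocked: task-5, task-0, task-4 and task-6.
Key observation: the knot is the closed ring of waits task-5 -> task-0 -> task-5; task-6 is caught in further circular waits and task-4 waits into the deadlock from upstream.
One completion order for the rest: task-2, task-1, task-8, task-7.
Check, step by step:
  task-2: no waits; runs immediately, freeing res-9
  task-1 waits on res-9 — all released -> runs and releases res-15 and res-6
  task-8: no waits; runs immediately, freeing res-5 and res-16
  task-7: no waits; runs immediately, freeing res-14


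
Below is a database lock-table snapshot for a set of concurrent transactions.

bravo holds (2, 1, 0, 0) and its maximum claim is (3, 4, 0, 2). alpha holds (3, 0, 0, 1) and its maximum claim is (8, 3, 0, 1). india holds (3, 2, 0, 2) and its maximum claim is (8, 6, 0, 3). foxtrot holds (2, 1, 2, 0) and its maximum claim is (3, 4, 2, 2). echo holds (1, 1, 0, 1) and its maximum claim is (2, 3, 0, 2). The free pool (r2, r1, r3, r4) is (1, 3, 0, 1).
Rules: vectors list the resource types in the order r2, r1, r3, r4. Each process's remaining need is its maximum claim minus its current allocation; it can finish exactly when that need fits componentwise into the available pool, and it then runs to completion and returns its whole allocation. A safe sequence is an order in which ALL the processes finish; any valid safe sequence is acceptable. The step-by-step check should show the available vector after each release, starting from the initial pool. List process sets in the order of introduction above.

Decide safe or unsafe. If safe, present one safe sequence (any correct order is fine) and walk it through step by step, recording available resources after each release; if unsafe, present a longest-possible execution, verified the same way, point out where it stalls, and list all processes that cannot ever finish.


SAFE — a valid safe sequence is echo, bravo, foxtrot, india, alpha.
Key observation: echo is the earliest step where a requested resource binds exactly: need (1, 2, 0, 1), pool (1, 3, 0, 1) at its turn.
Step-by-step check:
  pool = (1, 3, 0, 1)
  echo: need (1, 2, 0, 1) fits (1, 3, 0, 1); releases (1, 1, 0, 1), pool now (2, 4, 0, 2)
  bravo: need (1, 3, 0, 2) fits (2, 4, 0, 2); releases (2, 1, 0, 0), pool now (4, 5, 0, 2)
  foxtrot: need (1, 3, 0, 2) fits (4, 5, 0, 2); releases (2, 1, 2, 0), pool now (6, 6, 2, 2)
  india: need (5, 4, 0, 1) fits (6, 6, 2, 2); releases (3, 2, 0, 2), pool now (9, 8, 2, 4)
  alpha: need (5, 3, 0, 0) fits (9, 8, 2, 4); releases (3, 0, 0, 1), pool now (12, 8, 2, 5)


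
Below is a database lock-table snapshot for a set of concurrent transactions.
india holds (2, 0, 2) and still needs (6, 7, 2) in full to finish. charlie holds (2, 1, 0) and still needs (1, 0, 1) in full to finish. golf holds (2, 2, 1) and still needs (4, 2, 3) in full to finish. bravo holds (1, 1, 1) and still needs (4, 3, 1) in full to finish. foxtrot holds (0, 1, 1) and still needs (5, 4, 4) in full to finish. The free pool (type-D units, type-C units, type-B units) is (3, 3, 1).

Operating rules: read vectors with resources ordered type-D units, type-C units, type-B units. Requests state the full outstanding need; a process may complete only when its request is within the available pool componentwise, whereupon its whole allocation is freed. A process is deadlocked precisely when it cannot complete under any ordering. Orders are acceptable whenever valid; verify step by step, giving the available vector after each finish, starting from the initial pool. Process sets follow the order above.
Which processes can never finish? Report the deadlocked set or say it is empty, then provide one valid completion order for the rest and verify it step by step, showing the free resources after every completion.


Deadlocked: india, golf and foxtrot.
Key observation: after charlie, bravo the pool peaks at (6, 5, 2), and each blocked process is short somewhere: india on type-C units; golf on type-B units; foxtrot on type-B units.
A valid finishing order for the others: charlie, bravo. Check, step by step:
  pool = (3, 3, 1)
  charlie needs (1, 0, 1) <= (3, 3, 1) -> finishes; pool += (2, 1, 0) = (5, 4, 1)
  bravo needs (4, 3, 1) <= (5, 4, 1) -> finishes; pool += (1, 1, 1) = (6, 5, 2)
None of the blocked processes ever fits:
  india still needs (6, 7, 2) but only (6, 5, 2) is free — short on type-C units
  golf still needs (4, 2, 3) but only (6, 5, 2) is free — short on type-B units
  foxtrot still needs (5, 4, 4) but only (6, 5, 2) is free — short on type-B units


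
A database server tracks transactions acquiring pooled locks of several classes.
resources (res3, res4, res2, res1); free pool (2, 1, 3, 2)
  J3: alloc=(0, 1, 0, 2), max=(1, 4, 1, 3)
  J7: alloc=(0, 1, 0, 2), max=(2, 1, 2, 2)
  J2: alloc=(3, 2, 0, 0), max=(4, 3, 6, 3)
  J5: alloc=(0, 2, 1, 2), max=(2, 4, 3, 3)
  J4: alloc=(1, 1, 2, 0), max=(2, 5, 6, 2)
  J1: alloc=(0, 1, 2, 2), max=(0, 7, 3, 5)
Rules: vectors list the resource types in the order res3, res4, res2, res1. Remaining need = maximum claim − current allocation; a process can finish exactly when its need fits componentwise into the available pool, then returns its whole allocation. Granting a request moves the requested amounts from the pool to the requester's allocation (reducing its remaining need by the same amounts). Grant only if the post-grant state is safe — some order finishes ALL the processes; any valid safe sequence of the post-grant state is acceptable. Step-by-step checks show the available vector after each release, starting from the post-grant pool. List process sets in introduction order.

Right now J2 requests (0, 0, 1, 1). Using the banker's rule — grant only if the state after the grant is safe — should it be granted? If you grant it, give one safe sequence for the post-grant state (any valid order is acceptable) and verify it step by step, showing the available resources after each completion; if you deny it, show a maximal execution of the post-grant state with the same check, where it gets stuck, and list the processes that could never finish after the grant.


DENY. Granting would leave the state unsafe.
Key observation: after J7, J5, J3 the pool peaks at (2, 5, 3, 7), and each blocked process is short somewhere: J2 on res2; J4 on res2; J1 on res4.
Pretend the grant happened; the run J7, J5, J3 goes as far as possible. Step-by-step check:
  pool = (2, 1, 2, 1)
  run J7 (needs (2, 0, 2, 0), free (2, 1, 2, 1)); after release of (0, 1, 0, 2) the pool is (2, 2, 2, 3)
  run J5 (needs (2, 2, 2, 1), free (2, 2, 2, 3)); after release of (0, 2, 1, 2) the pool is (2, 4, 3, 5)
  run J3 (needs (1, 3, 1, 1), free (2, 4, 3, 5)); after release of (0, 1, 0, 2) the pool is (2, 5, 3, 7)
  J2 cannot run: need (1, 1, 5, 2) vs free (2, 5, 3, 7) (insufficient res2)
  J4 cannot run: need (1, 4, 4, 2) vs free (2, 5, 3, 7) (insufficient res2)
  J1 cannot run: need (0, 6, 1, 3) vs free (2, 5, 3, 7) (insufficient res4)
Processes that could never finish after the grant: J2, J4 and J1.


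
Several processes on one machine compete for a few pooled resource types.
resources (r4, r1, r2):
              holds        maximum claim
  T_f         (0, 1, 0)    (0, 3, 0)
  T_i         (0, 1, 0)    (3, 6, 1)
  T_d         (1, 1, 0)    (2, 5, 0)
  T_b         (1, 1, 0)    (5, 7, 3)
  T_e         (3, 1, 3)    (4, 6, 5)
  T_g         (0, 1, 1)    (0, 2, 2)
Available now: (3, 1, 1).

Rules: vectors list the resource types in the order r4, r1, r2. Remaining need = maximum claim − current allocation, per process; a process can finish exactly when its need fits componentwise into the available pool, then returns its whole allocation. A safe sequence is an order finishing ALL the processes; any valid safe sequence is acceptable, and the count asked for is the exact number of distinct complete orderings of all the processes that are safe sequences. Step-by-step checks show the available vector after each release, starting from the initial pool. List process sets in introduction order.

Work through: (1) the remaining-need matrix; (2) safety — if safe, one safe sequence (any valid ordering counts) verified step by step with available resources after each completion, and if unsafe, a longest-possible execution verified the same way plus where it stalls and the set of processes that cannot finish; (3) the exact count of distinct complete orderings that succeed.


(1) Remaining need (order r4, r1, r2):
  T_f: (0, 2, 0)
  T_i: (3, 5, 1)
  T_d: (1, 4, 0)
  T_b: (4, 6, 3)
  T_e: (1, 5, 2)
  T_g: (0, 1, 1)
(2) UNSAFE.
Key observation: the pool after T_g, T_f is (3, 3, 2); every surviving request exceeds it in r1, so progress ends there.
A maximal execution: T_g, T_f — then nothing else fits. Check, step by step:
  pool = (3, 1, 1)
  run T_g (needs (0, 1, 1), free (3, 1, 1)); after release of (0, 1, 1) the pool is (3, 2, 2)
  run T_f (needs (0, 2, 0), free (3, 2, 2)); after release of (0, 1, 0) the pool is (3, 3, 2)
  blocked: T_i wants (3, 5, 1), pool (3, 3, 2) — not enough r1
  blocked: T_d wants (1, 4, 0), pool (3, 3, 2) — not enough r1
  blocked: T_b wants (4, 6, 3), pool (3, 3, 2) — not enough r4, r1 and r2
  blocked: T_e wants (1, 5, 2), pool (3, 3, 2) — not enough r1
Permanently blocked: T_i, T_d, T_b and T_e.
(3) Precisely 0 of the possible complete orderings are safe sequences.


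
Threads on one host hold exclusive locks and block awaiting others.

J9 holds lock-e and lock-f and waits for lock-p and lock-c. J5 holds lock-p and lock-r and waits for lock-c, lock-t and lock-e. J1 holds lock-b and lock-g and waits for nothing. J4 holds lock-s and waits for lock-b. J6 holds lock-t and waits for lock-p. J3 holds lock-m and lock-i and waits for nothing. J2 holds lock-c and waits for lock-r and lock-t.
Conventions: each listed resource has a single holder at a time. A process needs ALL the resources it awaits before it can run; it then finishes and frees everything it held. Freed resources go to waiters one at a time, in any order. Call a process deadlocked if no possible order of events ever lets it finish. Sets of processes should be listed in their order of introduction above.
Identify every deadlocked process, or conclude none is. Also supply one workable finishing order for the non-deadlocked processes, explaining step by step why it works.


Deadlocked set: J9, J5, J6 and J2.
Key observation: the loop J9 -> J5 -> J9 blocks itself forever; J6 and J2 are caught in further circular waits.
A valid finishing order for the others: J1, J3, J4.
Step-by-step check:
  J1: no waits; runs immediately, freeing lock-b and lock-g
  J3: no waits; runs immediately, freeing lock-m and lock-i
  J4: everything it awaited (lock-b) is free; runs, freeing lock-s


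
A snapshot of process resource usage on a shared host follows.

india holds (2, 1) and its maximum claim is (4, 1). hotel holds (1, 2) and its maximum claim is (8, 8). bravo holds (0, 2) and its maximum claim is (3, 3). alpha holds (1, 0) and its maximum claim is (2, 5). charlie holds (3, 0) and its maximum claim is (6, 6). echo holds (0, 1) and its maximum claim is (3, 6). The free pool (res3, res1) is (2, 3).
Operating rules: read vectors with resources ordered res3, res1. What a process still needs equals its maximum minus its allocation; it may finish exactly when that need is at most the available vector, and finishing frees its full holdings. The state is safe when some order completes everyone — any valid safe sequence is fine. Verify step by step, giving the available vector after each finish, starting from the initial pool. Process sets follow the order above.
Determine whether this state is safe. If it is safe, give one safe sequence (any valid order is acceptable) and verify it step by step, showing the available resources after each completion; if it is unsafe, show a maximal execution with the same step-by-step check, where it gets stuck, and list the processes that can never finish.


The state is SAFE; one workable sequence: india, bravo, charlie, hotel, echo, alpha.
Key observation: india is the earliest step where a requested resource binds exactly: need (2, 0), pool (2, 3) at its turn.
Walking it through:
  pool = (2, 3)
  run india (needs (2, 0), free (2, 3)); after release of (2, 1) the pool is (4, 4)
  run bravo (needs (3, 1), free (4, 4)); after release of (0, 2) the pool is (4, 6)
  run charlie (needs (3, 6), free (4, 6)); after release of (3, 0) the pool is (7, 6)
  run hotel (needs (7, 6), free (7, 6)); after release of (1, 2) the pool is (8, 8)
  run echo (needs (3, 5), free (8, 8)); after release of (0, 1) the pool is (8, 9)
  run alpha (needs (1, 5), free (8, 9)); after release of (1, 0) the pool is (9, 9)


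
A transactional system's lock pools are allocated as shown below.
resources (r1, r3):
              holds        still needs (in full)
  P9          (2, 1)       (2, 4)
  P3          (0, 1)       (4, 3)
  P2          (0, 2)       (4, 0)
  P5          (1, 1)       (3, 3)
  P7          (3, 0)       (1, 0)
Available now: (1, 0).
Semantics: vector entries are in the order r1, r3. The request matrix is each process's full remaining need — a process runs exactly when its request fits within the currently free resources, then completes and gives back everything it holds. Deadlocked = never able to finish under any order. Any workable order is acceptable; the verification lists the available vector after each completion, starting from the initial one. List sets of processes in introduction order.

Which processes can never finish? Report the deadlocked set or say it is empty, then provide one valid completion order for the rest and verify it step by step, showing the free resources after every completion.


The deadlocked set is P9, P3 and P5.
Key observation: the wall is r3: completing P7, P2 brings the pool only to (4, 2), and all the rest need more.
A valid finishing order for the others: P7, P2. Walking it through:
  pool = (1, 0)
  P7: need (1, 0) fits (1, 0); releases (3, 0), pool now (4, 0)
  P2: need (4, 0) fits (4, 0); releases (0, 2), pool now (4, 2)
The blocked processes can never fit:
  P9 still needs (2, 4) but only (4, 2) is free — short on r3
  P3 still needs (4, 3) but only (4, 2) is free — short on r3
  P5 still needs (3, 3) but only (4, 2) is free — short on r3


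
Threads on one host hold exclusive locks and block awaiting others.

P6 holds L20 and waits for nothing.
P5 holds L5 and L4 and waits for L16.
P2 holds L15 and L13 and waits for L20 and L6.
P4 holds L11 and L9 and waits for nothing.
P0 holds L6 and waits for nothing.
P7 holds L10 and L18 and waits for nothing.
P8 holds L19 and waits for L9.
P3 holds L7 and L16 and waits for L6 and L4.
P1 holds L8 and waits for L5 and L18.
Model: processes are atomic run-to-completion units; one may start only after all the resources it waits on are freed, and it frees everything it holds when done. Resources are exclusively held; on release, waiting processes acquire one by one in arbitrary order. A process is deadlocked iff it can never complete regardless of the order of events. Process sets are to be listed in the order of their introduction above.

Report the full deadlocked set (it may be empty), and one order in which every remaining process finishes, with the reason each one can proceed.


The deadlocked set is P5, P3 and P1.
Key observation: the cycle P5 -> P3 -> P5 can never break — each member waits on the next; P1 waits into the deadlock from upstream.
One completion order for the rest: P7, P4, P0, P6, P2, P8.
Verifying each step:
  run P7 (it waits on nothing); releases L10 and L18
  run P4 (it waits on nothing); releases L11 and L9
  run P0 (it waits on nothing); releases L6
  run P6 (it waits on nothing); releases L20
  P2: everything it awaited (L20 and L6) is free; runs, freeing L15 and L13
  P8: everything it awaited (L9) is free; runs, freeing L19


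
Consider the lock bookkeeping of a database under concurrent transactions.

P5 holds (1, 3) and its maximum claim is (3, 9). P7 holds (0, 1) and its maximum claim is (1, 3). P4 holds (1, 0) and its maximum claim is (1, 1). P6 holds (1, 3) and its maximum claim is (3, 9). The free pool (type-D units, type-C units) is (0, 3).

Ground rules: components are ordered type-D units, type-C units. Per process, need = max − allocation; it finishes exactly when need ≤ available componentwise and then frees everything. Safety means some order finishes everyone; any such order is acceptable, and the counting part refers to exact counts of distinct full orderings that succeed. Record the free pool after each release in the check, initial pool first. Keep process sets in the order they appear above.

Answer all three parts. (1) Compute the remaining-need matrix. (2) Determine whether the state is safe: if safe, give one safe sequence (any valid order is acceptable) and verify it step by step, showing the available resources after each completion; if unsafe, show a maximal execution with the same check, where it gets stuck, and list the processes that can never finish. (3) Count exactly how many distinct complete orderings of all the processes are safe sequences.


(1) Outstanding need per process (order type-D units, type-C units):
  P5: (2, 6)
  P7: (1, 2)
  P4: (0, 1)
  P6: (2, 6)
(2) UNSAFE.
Key observation: no order helps: past P4, P7, the free pool tops out at (1, 4), below what each blocked process needs in type-D units.
The run P4, P7 cannot be extended any further. Check, step by step:
  pool = (0, 3)
  P4: need (0, 1) fits (0, 3); releases (1, 0), pool now (1, 3)
  P7: need (1, 2) fits (1, 3); releases (0, 1), pool now (1, 4)
  P5 cannot run: need (2, 6) vs free (1, 4) (insufficient type-D units and type-C units)
  P6 cannot run: need (2, 6) vs free (1, 4) (insufficient type-D units and type-C units)
Never able to finish: P5 and P6.
(3) Exactly 0 of the possible complete orderings are safe sequences.


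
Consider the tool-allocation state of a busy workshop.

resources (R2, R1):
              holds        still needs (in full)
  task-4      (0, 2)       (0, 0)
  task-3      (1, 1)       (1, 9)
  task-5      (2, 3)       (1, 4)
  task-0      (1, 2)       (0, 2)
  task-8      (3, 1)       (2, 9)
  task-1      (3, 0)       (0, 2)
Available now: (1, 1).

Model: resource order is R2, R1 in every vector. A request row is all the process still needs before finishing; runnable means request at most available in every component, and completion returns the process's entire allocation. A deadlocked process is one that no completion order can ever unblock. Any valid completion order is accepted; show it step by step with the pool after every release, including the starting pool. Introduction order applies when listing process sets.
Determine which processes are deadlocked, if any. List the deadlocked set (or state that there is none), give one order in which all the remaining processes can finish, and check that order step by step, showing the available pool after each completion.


Deadlocked set: task-3 and task-8.
Key observation: task-4, task-0, task-1, task-5 can finish, but then (7, 8) is all there is, and the blocked group's R1 demands exceed it.
A valid finishing order for the others: task-4, task-0, task-1, task-5. Verifying each step:
  pool = (1, 1)
  task-4: need (0, 0) fits (1, 1); releases (0, 2), pool now (1, 3)
  task-0: need (0, 2) fits (1, 3); releases (1, 2), pool now (2, 5)
  task-1: need (0, 2) fits (2, 5); releases (3, 0), pool now (5, 5)
  task-5: need (1, 4) fits (5, 5); releases (2, 3), pool now (7, 8)
The stuck group stays short no matter what:
  blocked: task-3 wants (1, 9), pool (7, 8) — not enough R1
  blocked: task-8 wants (2, 9), pool (7, 8) — not enough R1


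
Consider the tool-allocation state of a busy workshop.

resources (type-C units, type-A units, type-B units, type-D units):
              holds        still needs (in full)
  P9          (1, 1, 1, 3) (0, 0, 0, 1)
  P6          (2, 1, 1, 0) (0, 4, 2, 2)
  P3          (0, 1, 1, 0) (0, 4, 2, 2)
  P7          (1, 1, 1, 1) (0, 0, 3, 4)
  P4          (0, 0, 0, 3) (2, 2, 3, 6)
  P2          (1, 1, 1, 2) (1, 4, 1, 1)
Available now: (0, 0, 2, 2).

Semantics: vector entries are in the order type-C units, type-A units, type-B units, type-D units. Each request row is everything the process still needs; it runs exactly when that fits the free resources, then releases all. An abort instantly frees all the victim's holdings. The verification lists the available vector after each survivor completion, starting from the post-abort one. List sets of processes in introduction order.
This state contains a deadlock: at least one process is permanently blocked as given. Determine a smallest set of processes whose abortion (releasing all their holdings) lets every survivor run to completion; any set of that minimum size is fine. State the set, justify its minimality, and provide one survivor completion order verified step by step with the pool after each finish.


Abort P3 and P2.
Key observation: P6 was stuck for good until P3 and P2 gave back (1, 2, 2, 2); in the order shown it finishes at step 4.
Minimality, checking each single-abort alternative: P9 alone leaves P6 blocked (short on type-A units); P6 alone leaves P3 blocked (short on type-A units); P3 alone leaves P6 blocked (short on type-A units); P7 alone leaves P6 blocked (short on type-A units); P4 alone leaves P6 blocked (short on type-A units); P2 alone leaves P6 blocked (short on type-A units).
One survivor order: P9, P7, P4, P6. Step-by-step check (post-abort pool first):
  pool = (1, 2, 4, 4)
  P9: need (0, 0, 0, 1) fits (1, 2, 4, 4); releases (1, 1, 1, 3), pool now (2, 3, 5, 7)
  P7: need (0, 0, 3, 4) fits (2, 3, 5, 7); releases (1, 1, 1, 1), pool now (3, 4, 6, 8)
  P4: need (2, 2, 3, 6) fits (3, 4, 6, 8); releases (0, 0, 0, 3), pool now (3, 4, 6, 11)
  P6: need (0, 4, 2, 2) fits (3, 4, 6, 11); releases (2, 1, 1, 0), pool now (5, 5, 7, 11)


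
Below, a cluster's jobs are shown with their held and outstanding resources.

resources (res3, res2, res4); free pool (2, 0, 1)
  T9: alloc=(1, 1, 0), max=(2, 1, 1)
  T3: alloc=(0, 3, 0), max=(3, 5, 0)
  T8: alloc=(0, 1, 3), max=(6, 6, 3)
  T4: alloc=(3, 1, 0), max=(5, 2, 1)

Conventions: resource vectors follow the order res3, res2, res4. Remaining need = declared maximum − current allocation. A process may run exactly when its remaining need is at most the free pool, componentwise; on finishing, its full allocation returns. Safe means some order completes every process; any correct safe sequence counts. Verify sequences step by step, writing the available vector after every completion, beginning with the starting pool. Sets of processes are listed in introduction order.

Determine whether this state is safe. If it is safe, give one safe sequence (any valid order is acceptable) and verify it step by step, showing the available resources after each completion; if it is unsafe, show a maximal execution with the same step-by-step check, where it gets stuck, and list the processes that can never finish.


SAFE, for example via the order T9, T4, T3, T8.
Key observation: the order's first zero-slack moment is T9 ((1, 0, 1) needed, (2, 0, 1) free — a requested resource with nothing to spare).
Check, step by step:
  pool = (2, 0, 1)
  T9 needs (1, 0, 1) <= (2, 0, 1) -> finishes; pool += (1, 1, 0) = (3, 1, 1)
  T4 needs (2, 1, 1) <= (3, 1, 1) -> finishes; pool += (3, 1, 0) = (6, 2, 1)
  T3 needs (3, 2, 0) <= (6, 2, 1) -> finishes; pool += (0, 3, 0) = (6, 5, 1)
  T8 needs (6, 5, 0) <= (6, 5, 1) -> finishes; pool += (0, 1, 3) = (6, 6, 4)
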